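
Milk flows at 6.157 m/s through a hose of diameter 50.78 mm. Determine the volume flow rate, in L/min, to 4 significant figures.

Q ≈ 748.2 L/min

Q = A·v = 0.002025 m² × 6.157 m/s = 0.01247 m³/s.
Converting: 0.01247 m³/s × 60000 = 748.2 L/min.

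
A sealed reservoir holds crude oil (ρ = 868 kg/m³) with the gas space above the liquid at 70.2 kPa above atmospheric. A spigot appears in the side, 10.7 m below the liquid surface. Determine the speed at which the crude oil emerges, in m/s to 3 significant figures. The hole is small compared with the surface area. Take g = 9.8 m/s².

v ≈ 19.3 m/s

Take point 1 at the surface (v₁ ≈ 0) and point 2 at the hole (at atmospheric pressure). Bernoulli: P₁ + ρg h = P_atm + ½ρv₂².
With P₁ − P_atm = 70200 Pa, v₂ = √(2gh + 2ΔP/ρ) = √(2·9.8·10.7 + 2·70200/868) = 19.3 m/s.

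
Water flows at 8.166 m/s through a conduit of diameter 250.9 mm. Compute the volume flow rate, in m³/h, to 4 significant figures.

Q = A·v = 0.04944 m² × 8.166 m/s = 0.4037 m³/s.
Converting: 0.4037 m³/s × 3600 = 1453 m³/h.

Q = 1453 m³/h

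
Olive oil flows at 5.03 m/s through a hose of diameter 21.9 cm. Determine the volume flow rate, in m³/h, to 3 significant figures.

Q ≈ 682 m³/h

Q = A·v = 0.0377 m² × 5.03 m/s = 0.189 m³/s.
Converting: 0.189 m³/s × 3600 = 682 m³/h.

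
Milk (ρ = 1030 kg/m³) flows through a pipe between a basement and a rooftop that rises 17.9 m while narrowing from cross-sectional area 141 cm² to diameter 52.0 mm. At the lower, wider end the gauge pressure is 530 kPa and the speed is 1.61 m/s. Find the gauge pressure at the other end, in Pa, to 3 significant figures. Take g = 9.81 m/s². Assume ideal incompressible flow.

By continuity, v₂ = v₁·A₁/A₂ = 1.61·(141/21.2) = 10.7 m/s.
Energy conservation along the streamline gives P₂ = P₁ − ½ρ(v₂² − v₁²) − ρg(h₂ − h₁).
P₂ = 530000 + ½·1030·(1.61² − 10.7²) − 1030·9.81·(+17.9) = 530000 + (-57500) − (181000) = 292000 Pa.

P₂ ≈ 292000 Pa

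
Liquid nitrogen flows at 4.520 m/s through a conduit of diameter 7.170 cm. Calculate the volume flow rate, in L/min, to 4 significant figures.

1095 L/min

Q = A·v = 0.004038 m² × 4.520 m/s = 0.01825 m³/s.
Converting: 0.01825 m³/s × 60000 = 1095 L/min.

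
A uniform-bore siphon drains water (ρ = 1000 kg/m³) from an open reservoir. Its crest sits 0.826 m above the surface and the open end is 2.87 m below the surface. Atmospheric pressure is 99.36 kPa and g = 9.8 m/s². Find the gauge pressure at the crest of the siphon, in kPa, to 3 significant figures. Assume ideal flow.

-36.2 kPa

From the surface to the outlet (both open to atmosphere, surface at rest): v = √(2g·h_out) = √(2·9.8·2.87) = 7.50 m/s.
Continuity keeps v the same throughout the tube; from surface to crest, P_atm + 0 = P_top + ½ρv² + ρg·h_top.
P_top = 99360 − ½·1000·7.50² − 1000·9.8·0.826 = 63100 Pa. So P_gauge = P_top − P_atm = -36200 Pa.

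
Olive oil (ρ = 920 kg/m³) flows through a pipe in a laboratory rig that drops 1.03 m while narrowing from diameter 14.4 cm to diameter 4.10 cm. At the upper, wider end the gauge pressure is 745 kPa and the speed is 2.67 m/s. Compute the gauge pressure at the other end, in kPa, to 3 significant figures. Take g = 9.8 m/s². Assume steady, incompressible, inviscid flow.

By continuity, v₂ = v₁·A₁/A₂ = 2.67·(163/13.2) = 32.9 m/s.
Bernoulli: P₁ + ½ρv₁² + ρg h₁ = P₂ + ½ρv₂² + ρg h₂, so P₂ = P₁ + ½ρ(v₁² − v₂²) − ρg(h₂ − h₁).
P₂ = 745000 + ½·920·(2.67² − 32.9²) − 920·9.8·(−1.03) = 745000 + (-496000) − (-9290) = 259000 Pa.

P₂ ≈ 259 kPa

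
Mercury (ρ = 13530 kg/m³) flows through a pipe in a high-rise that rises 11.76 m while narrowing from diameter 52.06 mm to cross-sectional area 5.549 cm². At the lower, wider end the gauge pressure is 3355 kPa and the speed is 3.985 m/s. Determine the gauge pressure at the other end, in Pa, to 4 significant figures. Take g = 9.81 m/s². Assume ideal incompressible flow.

P₂ ≈ 320700 Pa

Mass conservation (A₁v₁ = A₂v₂) gives v₂ = 3.985 × 21.29/5.549 = 15.29 m/s.
Energy conservation along the streamline gives P₂ = P₁ − ½ρ(v₂² − v₁²) − ρg(h₂ − h₁).
P₂ = 3355000 + ½·13530·(3.985² − 15.29²) − 13530·9.81·(+11.76) = 3355000 + (-1473000) − (1561000) = 320700 Pa.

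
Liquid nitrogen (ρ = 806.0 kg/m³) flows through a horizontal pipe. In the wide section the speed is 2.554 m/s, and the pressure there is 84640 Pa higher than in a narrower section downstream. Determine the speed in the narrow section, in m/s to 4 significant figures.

v₂ ≈ 14.72 m/s

With h₁ = h₂, rearranging Bernoulli gives v₂ = √(v₁² + 2ΔP/ρ).
v₂ = √(2.554² + 2·84640/806.0) = √(6.523 + 210.0) = 14.72 m/s.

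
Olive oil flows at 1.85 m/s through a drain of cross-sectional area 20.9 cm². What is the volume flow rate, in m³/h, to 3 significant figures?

Q = A·v = 0.00209 m² × 1.85 m/s = 0.00387 m³/s.
Converting: 0.00387 m³/s × 3600 = 13.9 m³/h.

Q ≈ 13.9 m³/h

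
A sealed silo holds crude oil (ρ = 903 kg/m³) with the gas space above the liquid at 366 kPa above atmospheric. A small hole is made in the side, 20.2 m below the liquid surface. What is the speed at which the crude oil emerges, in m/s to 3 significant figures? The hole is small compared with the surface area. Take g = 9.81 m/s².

Take point 1 at the surface (v₁ ≈ 0) and point 2 at the hole (at atmospheric pressure). Bernoulli: P₁ + ρg h = P_atm + ½ρv₂².
With P₁ − P_atm = 366000 Pa, v₂ = √(2gh + 2ΔP/ρ) = √(2·9.81·20.2 + 2·366000/903) = 34.7 m/s.

v ≈ 34.7 m/s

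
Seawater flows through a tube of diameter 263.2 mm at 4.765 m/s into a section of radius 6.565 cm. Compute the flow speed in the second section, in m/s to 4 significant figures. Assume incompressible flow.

v₂ ≈ 19.15 m/s

Mass conservation (A₁v₁ = A₂v₂) gives v₂ = 4.765 × 544.1/135.4 = 19.15 m/s.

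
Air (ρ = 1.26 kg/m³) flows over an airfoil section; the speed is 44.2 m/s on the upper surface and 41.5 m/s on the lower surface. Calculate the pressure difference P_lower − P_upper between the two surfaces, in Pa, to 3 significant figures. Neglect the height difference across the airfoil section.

146 Pa

With negligible Δh, P + ½ρv² is constant, so P_low − P_up = ½ρ(v_up² − v_low²).
ΔP = ½·1.26·(44.2² − 41.5²) = 146 Pa.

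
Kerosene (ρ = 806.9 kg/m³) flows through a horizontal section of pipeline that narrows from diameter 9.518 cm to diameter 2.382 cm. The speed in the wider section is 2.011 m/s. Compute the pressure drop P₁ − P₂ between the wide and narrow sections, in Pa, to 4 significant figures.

Continuity gives A₁v₁ = A₂v₂, so v₂ = (71.15 cm²)/(4.456 cm²) × 2.011 m/s = 32.11 m/s.
Bernoulli (h₁ = h₂): P₁ − P₂ = ½ρ(v₂² − v₁²).
P₁ − P₂ = ½·806.9·(32.11² − 2.011²) = ½·806.9·1027 = 414300 Pa.

414300 Pa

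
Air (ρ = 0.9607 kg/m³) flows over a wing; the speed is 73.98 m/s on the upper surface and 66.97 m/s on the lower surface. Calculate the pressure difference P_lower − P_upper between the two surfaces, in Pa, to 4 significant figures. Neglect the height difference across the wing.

474.6 Pa

Bernoulli (same height): P_lower − P_upper = ½ρ(v_upper² − v_lower²).
ΔP = ½·0.9607·(73.98² − 66.97²) = 474.6 Pa.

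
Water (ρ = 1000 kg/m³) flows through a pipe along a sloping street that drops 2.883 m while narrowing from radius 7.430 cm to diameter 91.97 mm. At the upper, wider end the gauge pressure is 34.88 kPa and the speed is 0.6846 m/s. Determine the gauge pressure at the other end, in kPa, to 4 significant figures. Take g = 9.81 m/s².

P₂ ≈ 61.80 kPa

The volume flow rate is constant, so v₂ = (A₁/A₂)v₁ = (173.4/66.43)·0.6846 = 1.787 m/s.
Applying Bernoulli between the two ends and solving for P₂: P₂ = P₁ + ½ρ(v₁² − v₂²) − ρgΔh.
P₂ = 34880 + ½·1000·(0.6846² − 1.787²) − 1000·9.81·(−2.883) = 34880 + (-1363) − (-28280) = 61800 Pa.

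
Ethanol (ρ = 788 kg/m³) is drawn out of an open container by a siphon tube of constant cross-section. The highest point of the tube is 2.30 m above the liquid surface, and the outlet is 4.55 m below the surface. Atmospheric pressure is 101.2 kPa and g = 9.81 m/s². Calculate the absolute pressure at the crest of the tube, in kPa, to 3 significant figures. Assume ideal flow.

Bernoulli surface→outlet gives ½v² = g·h_out, so v = √(2·9.81·4.55) = 9.45 m/s.
Continuity keeps v the same throughout the tube; from surface to crest, P_atm + 0 = P_top + ½ρv² + ρg·h_top.
P_top = 101200 − ½·788·9.45² − 788·9.81·2.30 = 48200 Pa.

48.2 kPa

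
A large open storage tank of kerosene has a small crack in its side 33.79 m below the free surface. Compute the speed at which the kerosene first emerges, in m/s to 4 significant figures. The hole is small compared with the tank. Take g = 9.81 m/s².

v ≈ 25.75 m/s

The surface is effectively still and both ends are open, so ½v² = gh and v = √(2·9.81·33.79) = 25.75 m/s.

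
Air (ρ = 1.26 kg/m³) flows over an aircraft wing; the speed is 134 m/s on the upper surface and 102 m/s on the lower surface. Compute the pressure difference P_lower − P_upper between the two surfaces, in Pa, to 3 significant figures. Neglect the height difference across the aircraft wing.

Bernoulli (same height): P_lower − P_upper = ½ρ(v_upper² − v_lower²).
ΔP = ½·1.26·(134² − 102²) = 4760 Pa.

ΔP = 4760 Pa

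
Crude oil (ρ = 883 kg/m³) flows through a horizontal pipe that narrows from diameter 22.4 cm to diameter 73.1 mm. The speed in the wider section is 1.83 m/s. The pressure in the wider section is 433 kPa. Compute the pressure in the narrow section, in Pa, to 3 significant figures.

P₂ = 304000 Pa

By continuity, v₂ = v₁·A₁/A₂ = 1.83·(394/42.0) = 17.2 m/s.
The pipe is horizontal, so Bernoulli reduces to P₁ + ½ρv₁² = P₂ + ½ρv₂².
P₂ = P₁ − ½ρ(v₂² − v₁²) = 433000 − ½·883·(17.2² − 1.83²) = 433000 − 129000 = 304000 Pa.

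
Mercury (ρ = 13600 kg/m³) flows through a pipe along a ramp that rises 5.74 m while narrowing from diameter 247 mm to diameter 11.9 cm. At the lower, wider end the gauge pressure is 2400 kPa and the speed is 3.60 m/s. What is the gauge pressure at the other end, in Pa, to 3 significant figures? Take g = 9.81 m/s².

P₂ ≈ 86600 Pa

By continuity, v₂ = v₁·A₁/A₂ = 3.60·(479/111) = 15.5 m/s.
Energy conservation along the streamline gives P₂ = P₁ − ½ρ(v₂² − v₁²) − ρg(h₂ − h₁).
P₂ = 2400000 + ½·13600·(3.60² − 15.5²) − 13600·9.81·(+5.74) = 2400000 + (-1550000) − (766000) = 86600 Pa.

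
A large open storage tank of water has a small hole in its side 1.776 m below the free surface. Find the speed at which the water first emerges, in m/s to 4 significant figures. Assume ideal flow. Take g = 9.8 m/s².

Bernoulli from surface to hole (P equal, v_surface ≈ 0): v = √(2gh) = √(2×9.8×1.776) = 5.900 m/s.

v ≈ 5.900 m/s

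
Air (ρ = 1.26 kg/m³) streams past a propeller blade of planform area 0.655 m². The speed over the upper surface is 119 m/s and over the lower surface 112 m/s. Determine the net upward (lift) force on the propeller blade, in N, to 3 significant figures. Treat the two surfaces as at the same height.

The faster flow above has the lower pressure; Bernoulli (same height) gives ΔP = ½ρ(v_up² − v_low²).
ΔP = ½·1.26·(119² − 112²) = 1020 Pa.
Lift = ΔP · A = 1020 × 0.655 = 667 N.

F ≈ 667 N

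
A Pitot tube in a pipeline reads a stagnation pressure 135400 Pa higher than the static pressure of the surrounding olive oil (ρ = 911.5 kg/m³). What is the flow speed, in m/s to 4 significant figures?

17.24 m/s

Bernoulli between the free stream and the stagnation point: ½ρv² = P_stag − P_static.
v = √(2ΔP/ρ) = √(2·135400/911.5) = 17.24 m/s.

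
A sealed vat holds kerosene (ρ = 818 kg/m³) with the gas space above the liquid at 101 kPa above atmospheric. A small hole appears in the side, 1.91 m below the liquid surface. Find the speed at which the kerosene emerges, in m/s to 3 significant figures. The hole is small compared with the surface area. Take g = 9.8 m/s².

v ≈ 16.9 m/s

Take point 1 at the surface (v₁ ≈ 0) and point 2 at the hole (at atmospheric pressure). Bernoulli: P₁ + ρg h = P_atm + ½ρv₂².
With P₁ − P_atm = 101000 Pa, v₂ = √(2gh + 2ΔP/ρ) = √(2·9.8·1.91 + 2·101000/818) = 16.9 m/s.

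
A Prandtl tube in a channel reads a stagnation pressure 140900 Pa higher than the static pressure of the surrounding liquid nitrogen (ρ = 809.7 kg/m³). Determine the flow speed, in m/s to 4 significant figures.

v ≈ 18.66 m/s

At the stagnation point the flow is brought to rest, so Bernoulli gives P_stag − P_static = ½ρv².
v = √(2ΔP/ρ) = √(2·140900/809.7) = 18.66 m/s.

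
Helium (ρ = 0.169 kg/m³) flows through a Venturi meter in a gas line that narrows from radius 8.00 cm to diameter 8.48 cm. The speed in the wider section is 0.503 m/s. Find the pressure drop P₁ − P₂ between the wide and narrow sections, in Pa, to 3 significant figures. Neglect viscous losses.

Continuity gives A₁v₁ = A₂v₂, so v₂ = (201 cm²)/(56.5 cm²) × 0.503 m/s = 1.79 m/s.
The pipe is horizontal, so Bernoulli reduces to P₁ + ½ρv₁² = P₂ + ½ρv₂².
P₁ − P₂ = ½·0.169·(1.79² − 0.503²) = ½·0.169·2.95 = 0.250 Pa.

ΔP ≈ 0.250 Pa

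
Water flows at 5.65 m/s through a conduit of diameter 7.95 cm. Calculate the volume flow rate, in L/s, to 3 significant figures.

Q = A·v = 0.00496 m² × 5.65 m/s = 0.0280 m³/s.
Converting: 0.0280 m³/s × 1000 = 28.0 L/s.

Q ≈ 28.0 L/s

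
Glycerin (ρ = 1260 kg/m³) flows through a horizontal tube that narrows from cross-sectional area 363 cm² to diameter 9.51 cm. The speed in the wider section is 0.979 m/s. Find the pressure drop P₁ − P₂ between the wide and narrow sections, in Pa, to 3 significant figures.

ΔP = 15200 Pa

Mass conservation (A₁v₁ = A₂v₂) gives v₂ = 0.979 × 363/71.0 = 5.00 m/s.
With no height change, Bernoulli's equation is P₁ + ½ρv₁² = P₂ + ½ρv₂².
P₁ − P₂ = ½·1260·(5.00² − 0.979²) = ½·1260·24.1 = 15200 Pa.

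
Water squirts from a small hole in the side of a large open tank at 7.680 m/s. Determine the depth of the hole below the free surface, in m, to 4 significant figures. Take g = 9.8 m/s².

h ≈ 3.009 m

Inverting v = √(2gh) gives h = v² / 2g.
h = 7.680²/(2·9.8) = 58.98/19.60 = 3.009 m.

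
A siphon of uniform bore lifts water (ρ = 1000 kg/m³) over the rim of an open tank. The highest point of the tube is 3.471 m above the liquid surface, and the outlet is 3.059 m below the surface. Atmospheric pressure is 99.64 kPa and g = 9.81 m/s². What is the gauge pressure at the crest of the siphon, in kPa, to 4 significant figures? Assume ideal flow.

P_gauge ≈ -64.06 kPa

Bernoulli surface→outlet gives ½v² = g·h_out, so v = √(2·9.81·3.059) = 7.747 m/s.
Continuity keeps v the same throughout the tube; from surface to crest, P_atm + 0 = P_top + ½ρv² + ρg·h_top.
P_top = 99640 − ½·1000·7.747² − 1000·9.81·3.471 = 35580 Pa. So P_gauge = P_top − P_atm = -64060 Pa.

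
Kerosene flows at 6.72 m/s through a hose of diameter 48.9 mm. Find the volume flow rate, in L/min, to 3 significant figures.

Q = 757 L/min

Q = A·v = 0.00188 m² × 6.72 m/s = 0.0126 m³/s.
Converting: 0.0126 m³/s × 60000 = 757 L/min.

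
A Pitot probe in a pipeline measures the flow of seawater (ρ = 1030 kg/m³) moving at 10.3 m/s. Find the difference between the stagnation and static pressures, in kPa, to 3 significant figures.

ΔP ≈ 54.6 kPa

Bernoulli between the free stream and the stagnation point: ½ρv² = P_stag − P_static.
ΔP = ½·1030·10.3² = 54600 Pa.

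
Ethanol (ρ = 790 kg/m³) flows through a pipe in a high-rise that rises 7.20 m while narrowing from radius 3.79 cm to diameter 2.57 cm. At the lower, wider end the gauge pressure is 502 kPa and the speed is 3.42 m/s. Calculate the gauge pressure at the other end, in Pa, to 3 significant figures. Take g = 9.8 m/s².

The volume flow rate is constant, so v₂ = (A₁/A₂)v₁ = (45.1/5.19)·3.42 = 29.8 m/s.
Bernoulli: P₁ + ½ρv₁² + ρg h₁ = P₂ + ½ρv₂² + ρg h₂, so P₂ = P₁ + ½ρ(v₁² − v₂²) − ρg(h₂ − h₁).
P₂ = 502000 + ½·790·(3.42² − 29.8²) − 790·9.8·(+7.20) = 502000 + (-345000) − (55700) = 101000 Pa.

P₂ ≈ 101000 Pa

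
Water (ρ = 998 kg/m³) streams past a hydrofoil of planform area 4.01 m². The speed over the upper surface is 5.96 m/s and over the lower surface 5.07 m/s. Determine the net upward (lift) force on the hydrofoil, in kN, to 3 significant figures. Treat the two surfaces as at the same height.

With equal heights on the two surfaces, Bernoulli gives P_lower − P_upper = ½ρ(v_upper² − v_lower²).
ΔP = ½·998·(5.96² − 5.07²) = 4900 Pa.
Lift = ΔP · A = 4900 × 4.01 = 19600 N.

F ≈ 19.6 kN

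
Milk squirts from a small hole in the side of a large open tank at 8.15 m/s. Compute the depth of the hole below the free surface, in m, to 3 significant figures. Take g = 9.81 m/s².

Torricelli: v = √(2gh), so h = v²/(2g).
h = 8.15²/(2·9.81) = 66.4/19.62 = 3.39 m.

3.39 m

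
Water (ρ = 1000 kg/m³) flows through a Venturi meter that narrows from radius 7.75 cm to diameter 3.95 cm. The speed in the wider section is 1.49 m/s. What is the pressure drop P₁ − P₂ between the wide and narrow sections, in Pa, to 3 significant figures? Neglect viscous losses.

Continuity gives A₁v₁ = A₂v₂, so v₂ = (189 cm²)/(12.3 cm²) × 1.49 m/s = 22.9 m/s.
The pipe is horizontal, so Bernoulli reduces to P₁ + ½ρv₁² = P₂ + ½ρv₂².
P₁ − P₂ = ½·1000·(22.9² − 1.49²) = ½·1000·524 = 262000 Pa.

ΔP ≈ 262000 Pa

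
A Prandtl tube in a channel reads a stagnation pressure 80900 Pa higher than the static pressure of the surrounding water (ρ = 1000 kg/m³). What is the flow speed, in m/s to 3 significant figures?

At the stagnation point the flow is brought to rest, so Bernoulli gives P_stag − P_static = ½ρv².
v = √(2ΔP/ρ) = √(2·80900/1000) = 12.7 m/s.

v ≈ 12.7 m/s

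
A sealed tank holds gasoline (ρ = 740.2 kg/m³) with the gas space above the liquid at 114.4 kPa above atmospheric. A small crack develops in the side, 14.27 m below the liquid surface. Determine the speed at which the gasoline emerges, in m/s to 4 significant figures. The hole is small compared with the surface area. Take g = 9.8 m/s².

Take point 1 at the surface (v₁ ≈ 0) and point 2 at the hole (at atmospheric pressure). Bernoulli: P₁ + ρg h = P_atm + ½ρv₂².
With P₁ − P_atm = 114400 Pa, v₂ = √(2gh + 2ΔP/ρ) = √(2·9.8·14.27 + 2·114400/740.2) = 24.27 m/s.

v ≈ 24.27 m/s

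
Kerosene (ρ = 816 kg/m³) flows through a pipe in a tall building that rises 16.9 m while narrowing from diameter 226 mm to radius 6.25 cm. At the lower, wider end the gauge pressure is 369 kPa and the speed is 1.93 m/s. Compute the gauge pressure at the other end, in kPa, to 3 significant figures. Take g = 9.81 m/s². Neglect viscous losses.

Continuity gives A₁v₁ = A₂v₂, so v₂ = (401 cm²)/(123 cm²) × 1.93 m/s = 6.31 m/s.
Applying Bernoulli between the two ends and solving for P₂: P₂ = P₁ + ½ρ(v₁² − v₂²) − ρgΔh.
P₂ = 369000 + ½·816·(1.93² − 6.31²) − 816·9.81·(+16.9) = 369000 + (-14700) − (135000) = 219000 Pa.

P₂ ≈ 219 kPa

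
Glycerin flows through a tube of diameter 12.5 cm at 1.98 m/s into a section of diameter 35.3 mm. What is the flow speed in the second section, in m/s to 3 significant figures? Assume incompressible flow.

v₂ ≈ 24.8 m/s

By continuity, v₂ = v₁·A₁/A₂ = 1.98·(123/9.79) = 24.8 m/s.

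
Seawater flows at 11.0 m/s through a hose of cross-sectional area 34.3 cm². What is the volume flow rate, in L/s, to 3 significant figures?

Q = A·v = 0.00343 m² × 11.0 m/s = 0.0377 m³/s.
Converting: 0.0377 m³/s × 1000 = 37.7 L/s.

Q = 37.7 L/s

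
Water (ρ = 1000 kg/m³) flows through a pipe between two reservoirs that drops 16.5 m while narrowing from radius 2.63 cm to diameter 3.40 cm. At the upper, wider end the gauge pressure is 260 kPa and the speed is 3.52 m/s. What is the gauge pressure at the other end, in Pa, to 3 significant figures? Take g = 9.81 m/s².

Mass conservation (A₁v₁ = A₂v₂) gives v₂ = 3.52 × 21.7/9.08 = 8.42 m/s.
Energy conservation along the streamline gives P₂ = P₁ − ½ρ(v₂² − v₁²) − ρg(h₂ − h₁).
P₂ = 260000 + ½·1000·(3.52² − 8.42²) − 1000·9.81·(−16.5) = 260000 + (-29300) − (-162000) = 393000 Pa.

P₂ = 393000 Pa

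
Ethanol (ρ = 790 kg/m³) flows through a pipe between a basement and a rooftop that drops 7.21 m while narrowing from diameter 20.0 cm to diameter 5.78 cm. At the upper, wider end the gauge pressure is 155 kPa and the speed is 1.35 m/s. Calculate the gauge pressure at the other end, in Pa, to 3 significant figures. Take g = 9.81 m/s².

The volume flow rate is constant, so v₂ = (A₁/A₂)v₁ = (314/26.2)·1.35 = 16.2 m/s.
Energy conservation along the streamline gives P₂ = P₁ − ½ρ(v₂² − v₁²) − ρg(h₂ − h₁).
P₂ = 155000 + ½·790·(1.35² − 16.2²) − 790·9.81·(−7.21) = 155000 + (-102000) − (-55900) = 108000 Pa.

108000 Pa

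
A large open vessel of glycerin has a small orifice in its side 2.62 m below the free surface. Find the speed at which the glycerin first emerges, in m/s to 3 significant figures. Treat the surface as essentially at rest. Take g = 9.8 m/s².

v = 7.17 m/s

Bernoulli from surface to hole (P equal, v_surface ≈ 0): v = √(2gh) = √(2×9.8×2.62) = 7.17 m/s.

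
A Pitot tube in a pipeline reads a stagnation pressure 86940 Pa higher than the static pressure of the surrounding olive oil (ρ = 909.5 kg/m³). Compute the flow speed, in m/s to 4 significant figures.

v = 13.83 m/s

The dynamic pressure equals the rise in static pressure at the stagnation point: ΔP = ½ρv².
v = √(2ΔP/ρ) = √(2·86940/909.5) = 13.83 m/s.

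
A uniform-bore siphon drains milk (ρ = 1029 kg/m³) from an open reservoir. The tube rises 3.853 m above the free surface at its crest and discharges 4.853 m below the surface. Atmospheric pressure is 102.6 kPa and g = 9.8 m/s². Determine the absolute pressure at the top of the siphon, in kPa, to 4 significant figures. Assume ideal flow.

P_top ≈ 14.81 kPa

Bernoulli surface→outlet gives ½v² = g·h_out, so v = √(2·9.8·4.853) = 9.753 m/s.
The bore is uniform, so the speed at the crest is the same v. Bernoulli surface→crest: P_atm = P_top + ½ρv² + ρg·h_top.
P_top = 102600 − ½·1029·9.753² − 1029·9.8·3.853 = 14810 Pa.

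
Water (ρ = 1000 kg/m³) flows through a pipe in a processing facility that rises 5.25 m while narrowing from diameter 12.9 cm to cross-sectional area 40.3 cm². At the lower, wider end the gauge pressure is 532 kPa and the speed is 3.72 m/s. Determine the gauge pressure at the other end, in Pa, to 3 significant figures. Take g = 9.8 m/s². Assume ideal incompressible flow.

Continuity gives A₁v₁ = A₂v₂, so v₂ = (131 cm²)/(40.3 cm²) × 3.72 m/s = 12.1 m/s.
Applying Bernoulli between the two ends and solving for P₂: P₂ = P₁ + ½ρ(v₁² − v₂²) − ρgΔh.
P₂ = 532000 + ½·1000·(3.72² − 12.1²) − 1000·9.8·(+5.25) = 532000 + (-65900) − (51400) = 415000 Pa.

415000 Pa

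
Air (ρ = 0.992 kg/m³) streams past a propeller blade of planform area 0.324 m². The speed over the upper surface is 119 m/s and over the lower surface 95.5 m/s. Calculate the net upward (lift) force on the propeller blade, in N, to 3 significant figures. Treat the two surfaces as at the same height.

With equal heights on the two surfaces, Bernoulli gives P_lower − P_upper = ½ρ(v_upper² − v_lower²).
ΔP = ½·0.992·(119² − 95.5²) = 2500 Pa.
Lift = ΔP · A = 2500 × 0.324 = 810 N.

810 N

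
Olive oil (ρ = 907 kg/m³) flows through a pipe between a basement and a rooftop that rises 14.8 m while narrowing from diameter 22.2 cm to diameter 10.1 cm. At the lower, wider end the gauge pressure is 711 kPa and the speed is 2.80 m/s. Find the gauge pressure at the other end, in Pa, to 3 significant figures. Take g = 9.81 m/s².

P₂ ≈ 500000 Pa

Continuity gives A₁v₁ = A₂v₂, so v₂ = (387 cm²)/(80.1 cm²) × 2.80 m/s = 13.5 m/s.
Energy conservation along the streamline gives P₂ = P₁ − ½ρ(v₂² − v₁²) − ρg(h₂ − h₁).
P₂ = 711000 + ½·907·(2.80² − 13.5²) − 907·9.81·(+14.8) = 711000 + (-79400) − (132000) = 500000 Pa.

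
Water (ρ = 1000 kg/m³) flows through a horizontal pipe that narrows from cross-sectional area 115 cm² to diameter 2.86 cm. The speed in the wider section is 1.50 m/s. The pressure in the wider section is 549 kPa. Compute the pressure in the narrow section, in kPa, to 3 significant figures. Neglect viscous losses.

P₂ ≈ 190 kPa

The volume flow rate is constant, so v₂ = (A₁/A₂)v₁ = (115/6.42)·1.50 = 26.9 m/s.
The pipe is horizontal, so Bernoulli reduces to P₁ + ½ρv₁² = P₂ + ½ρv₂².
P₂ = P₁ − ½ρ(v₂² − v₁²) = 549000 − ½·1000·(26.9² − 1.50²) = 549000 − 359000 = 190000 Pa.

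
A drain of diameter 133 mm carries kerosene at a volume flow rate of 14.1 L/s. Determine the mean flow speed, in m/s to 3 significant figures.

v = 1.01 m/s

Q = 14.1 L/s = 0.0141 m³/s.
v = Q/A = 0.0141 / 0.0139 = 1.01 m/s.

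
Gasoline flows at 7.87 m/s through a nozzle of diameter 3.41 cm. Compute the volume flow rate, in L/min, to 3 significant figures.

Q ≈ 431 L/min

Q = A·v = 0.000913 m² × 7.87 m/s = 0.00719 m³/s.
Converting: 0.00719 m³/s × 60000 = 431 L/min.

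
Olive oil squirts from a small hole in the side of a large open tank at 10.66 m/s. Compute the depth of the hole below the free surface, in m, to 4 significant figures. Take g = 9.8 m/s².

For a small hole in a large open tank, ½v² = gh, giving h = v²/(2g).
h = 10.66²/(2·9.8) = 113.6/19.60 = 5.798 m.

h = 5.798 m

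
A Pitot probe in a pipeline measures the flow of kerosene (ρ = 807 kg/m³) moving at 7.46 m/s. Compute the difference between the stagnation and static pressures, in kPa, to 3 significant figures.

The dynamic pressure equals the rise in static pressure at the stagnation point: ΔP = ½ρv².
ΔP = ½·807·7.46² = 22500 Pa.

ΔP = 22.5 kPa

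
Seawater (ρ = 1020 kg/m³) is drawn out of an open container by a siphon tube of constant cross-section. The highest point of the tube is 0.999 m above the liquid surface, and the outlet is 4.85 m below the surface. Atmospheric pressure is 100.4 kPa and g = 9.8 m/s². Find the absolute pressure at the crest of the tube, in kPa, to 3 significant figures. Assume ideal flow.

Bernoulli surface→outlet gives ½v² = g·h_out, so v = √(2·9.8·4.85) = 9.75 m/s.
The bore is uniform, so the speed at the crest is the same v. Bernoulli surface→crest: P_atm = P_top + ½ρv² + ρg·h_top.
P_top = 100400 − ½·1020·9.75² − 1020·9.8·0.999 = 41900 Pa.

41.9 kPa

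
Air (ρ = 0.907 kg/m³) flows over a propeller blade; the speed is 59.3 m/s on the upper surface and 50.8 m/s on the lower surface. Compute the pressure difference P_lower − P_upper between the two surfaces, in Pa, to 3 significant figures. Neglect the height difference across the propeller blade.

ΔP ≈ 424 Pa

The pressure is lower where the speed is higher: ΔP = ½ρ(v_up² − v_low²).
ΔP = ½·0.907·(59.3² − 50.8²) = 424 Pa.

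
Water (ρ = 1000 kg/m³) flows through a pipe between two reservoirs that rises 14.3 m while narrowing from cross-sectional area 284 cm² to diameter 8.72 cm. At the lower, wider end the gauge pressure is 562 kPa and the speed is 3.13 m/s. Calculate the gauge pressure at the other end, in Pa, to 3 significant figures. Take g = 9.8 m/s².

By continuity, v₂ = v₁·A₁/A₂ = 3.13·(284/59.7) = 14.9 m/s.
Energy conservation along the streamline gives P₂ = P₁ − ½ρ(v₂² − v₁²) − ρg(h₂ − h₁).
P₂ = 562000 + ½·1000·(3.13² − 14.9²) − 1000·9.8·(+14.3) = 562000 + (-106000) − (140000) = 316000 Pa.

P₂ = 316000 Pa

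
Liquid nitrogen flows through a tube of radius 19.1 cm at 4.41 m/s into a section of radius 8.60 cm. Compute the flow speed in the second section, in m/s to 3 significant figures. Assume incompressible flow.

21.8 m/s

The volume flow rate is constant, so v₂ = (A₁/A₂)v₁ = (1150/232)·4.41 = 21.8 m/s.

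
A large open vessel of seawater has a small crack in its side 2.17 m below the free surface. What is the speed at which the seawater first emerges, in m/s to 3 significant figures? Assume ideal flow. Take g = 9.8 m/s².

The surface is effectively still and both ends are open, so ½v² = gh and v = √(2·9.8·2.17) = 6.52 m/s.

v ≈ 6.52 m/s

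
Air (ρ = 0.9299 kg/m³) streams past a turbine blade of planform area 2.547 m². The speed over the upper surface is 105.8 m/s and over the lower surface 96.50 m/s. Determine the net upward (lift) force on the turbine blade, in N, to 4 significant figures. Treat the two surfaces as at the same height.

2228 N

The faster flow above has the lower pressure; Bernoulli (same height) gives ΔP = ½ρ(v_up² − v_low²).
ΔP = ½·0.9299·(105.8² − 96.50²) = 874.8 Pa.
Lift = ΔP · A = 874.8 × 2.547 = 2228 N.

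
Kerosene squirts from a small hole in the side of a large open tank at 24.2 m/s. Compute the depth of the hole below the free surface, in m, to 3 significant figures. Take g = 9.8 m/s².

29.9 m

Torricelli: v = √(2gh), so h = v²/(2g).
h = 24.2²/(2·9.8) = 586/19.60 = 29.9 m.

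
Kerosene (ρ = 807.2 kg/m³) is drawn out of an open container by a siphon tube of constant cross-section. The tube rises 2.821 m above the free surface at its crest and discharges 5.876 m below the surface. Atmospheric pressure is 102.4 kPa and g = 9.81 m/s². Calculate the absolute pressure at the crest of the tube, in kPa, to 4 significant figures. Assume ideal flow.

33.53 kPa

From the surface to the outlet (both open to atmosphere, surface at rest): v = √(2g·h_out) = √(2·9.81·5.876) = 10.74 m/s.
With constant cross-section the crest speed equals v; applying Bernoulli from the surface up to the crest, P_top = P_atm − ½ρv² − ρg·h_top.
P_top = 102400 − ½·807.2·10.74² − 807.2·9.81·2.821 = 33530 Pa.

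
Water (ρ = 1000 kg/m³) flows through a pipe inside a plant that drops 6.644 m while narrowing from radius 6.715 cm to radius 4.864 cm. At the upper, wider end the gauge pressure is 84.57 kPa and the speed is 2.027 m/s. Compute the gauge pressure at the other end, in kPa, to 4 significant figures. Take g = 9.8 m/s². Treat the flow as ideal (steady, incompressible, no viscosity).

P₂ ≈ 144.3 kPa

By continuity, v₂ = v₁·A₁/A₂ = 2.027·(141.7/74.33) = 3.863 m/s.
Bernoulli: P₁ + ½ρv₁² + ρg h₁ = P₂ + ½ρv₂² + ρg h₂, so P₂ = P₁ + ½ρ(v₁² − v₂²) − ρg(h₂ − h₁).
P₂ = 84570 + ½·1000·(2.027² − 3.863²) − 1000·9.8·(−6.644) = 84570 + (-5408) − (-65110) = 144300 Pa.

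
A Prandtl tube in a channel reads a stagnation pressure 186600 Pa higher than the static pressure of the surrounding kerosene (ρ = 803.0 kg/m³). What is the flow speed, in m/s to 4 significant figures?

Bernoulli between the free stream and the stagnation point: ½ρv² = P_stag − P_static.
v = √(2ΔP/ρ) = √(2·186600/803.0) = 21.56 m/s.

v ≈ 21.56 m/s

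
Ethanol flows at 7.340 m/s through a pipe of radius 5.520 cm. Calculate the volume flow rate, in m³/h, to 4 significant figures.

252.9 m³/h

Q = A·v = 0.009573 m² × 7.340 m/s = 0.07026 m³/s.
Converting: 0.07026 m³/s × 3600 = 252.9 m³/h.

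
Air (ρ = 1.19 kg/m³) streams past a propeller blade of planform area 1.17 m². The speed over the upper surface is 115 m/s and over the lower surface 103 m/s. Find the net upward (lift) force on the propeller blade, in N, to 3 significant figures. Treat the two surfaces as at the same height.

1820 N

The faster flow above has the lower pressure; Bernoulli (same height) gives ΔP = ½ρ(v_up² − v_low²).
ΔP = ½·1.19·(115² − 103²) = 1560 Pa.
Lift = ΔP · A = 1560 × 1.17 = 1820 N.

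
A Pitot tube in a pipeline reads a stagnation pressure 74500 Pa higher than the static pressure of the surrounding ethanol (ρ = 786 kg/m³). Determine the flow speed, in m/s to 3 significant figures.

Bernoulli between the free stream and the stagnation point: ½ρv² = P_stag − P_static.
v = √(2ΔP/ρ) = √(2·74500/786) = 13.8 m/s.

v = 13.8 m/s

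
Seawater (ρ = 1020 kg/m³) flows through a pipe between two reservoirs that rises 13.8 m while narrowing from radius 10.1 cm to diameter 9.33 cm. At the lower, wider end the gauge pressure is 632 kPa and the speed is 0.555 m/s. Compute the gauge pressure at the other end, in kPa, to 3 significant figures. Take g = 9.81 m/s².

By continuity, v₂ = v₁·A₁/A₂ = 0.555·(320/68.4) = 2.60 m/s.
Bernoulli: P₁ + ½ρv₁² + ρg h₁ = P₂ + ½ρv₂² + ρg h₂, so P₂ = P₁ + ½ρ(v₁² − v₂²) − ρg(h₂ − h₁).
P₂ = 632000 + ½·1020·(0.555² − 2.60²) − 1020·9.81·(+13.8) = 632000 + (-3290) − (138000) = 491000 Pa.

P₂ ≈ 491 kPa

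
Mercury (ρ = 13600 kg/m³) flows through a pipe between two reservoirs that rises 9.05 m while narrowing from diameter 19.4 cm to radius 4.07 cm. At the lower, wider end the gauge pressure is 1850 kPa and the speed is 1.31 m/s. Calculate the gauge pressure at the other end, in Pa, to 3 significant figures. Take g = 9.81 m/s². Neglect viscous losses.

By continuity, v₂ = v₁·A₁/A₂ = 1.31·(296/52.0) = 7.44 m/s.
Energy conservation along the streamline gives P₂ = P₁ − ½ρ(v₂² − v₁²) − ρg(h₂ − h₁).
P₂ = 1850000 + ½·13600·(1.31² − 7.44²) − 13600·9.81·(+9.05) = 1850000 + (-365000) − (1210000) = 278000 Pa.

P₂ = 278000 Pa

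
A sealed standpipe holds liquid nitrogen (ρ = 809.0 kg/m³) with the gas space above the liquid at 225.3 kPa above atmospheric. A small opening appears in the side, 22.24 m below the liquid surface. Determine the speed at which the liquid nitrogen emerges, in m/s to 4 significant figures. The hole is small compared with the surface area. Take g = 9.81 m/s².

v ≈ 31.52 m/s

Take point 1 at the surface (v₁ ≈ 0) and point 2 at the hole (at atmospheric pressure). Bernoulli: P₁ + ρg h = P_atm + ½ρv₂².
With P₁ − P_atm = 225300 Pa, v₂ = √(2gh + 2ΔP/ρ) = √(2·9.81·22.24 + 2·225300/809.0) = 31.52 m/s.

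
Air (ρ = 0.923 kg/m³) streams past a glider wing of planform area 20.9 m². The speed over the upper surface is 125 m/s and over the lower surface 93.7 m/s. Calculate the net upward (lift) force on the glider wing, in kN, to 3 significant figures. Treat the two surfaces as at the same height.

From P + ½ρv² = const at equal height, P_low − P_up = ½ρ(v_up² − v_low²).
ΔP = ½·0.923·(125² − 93.7²) = 3160 Pa.
Lift = ΔP · A = 3160 × 20.9 = 66000 N.

66.0 kN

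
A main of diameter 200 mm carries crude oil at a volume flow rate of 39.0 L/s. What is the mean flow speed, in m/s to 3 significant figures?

Q = 39.0 L/s = 0.0390 m³/s.
v = Q/A = 0.0390 / 0.0314 = 1.24 m/s.

v = 1.24 m/s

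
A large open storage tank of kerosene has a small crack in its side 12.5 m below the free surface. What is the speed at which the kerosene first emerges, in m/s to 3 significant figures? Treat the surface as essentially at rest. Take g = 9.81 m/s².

15.7 m/s

The surface is effectively still and both ends are open, so ½v² = gh and v = √(2·9.81·12.5) = 15.7 m/s.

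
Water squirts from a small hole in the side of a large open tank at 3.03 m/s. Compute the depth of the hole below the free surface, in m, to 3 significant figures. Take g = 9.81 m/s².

For a small hole in a large open tank, ½v² = gh, giving h = v²/(2g).
h = 3.03²/(2·9.81) = 9.18/19.62 = 0.468 m.

h = 0.468 m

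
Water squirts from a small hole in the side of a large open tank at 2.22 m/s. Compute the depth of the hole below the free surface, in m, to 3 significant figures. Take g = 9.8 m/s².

h = 0.251 m

For a small hole in a large open tank, ½v² = gh, giving h = v²/(2g).
h = 2.22²/(2·9.8) = 4.93/19.60 = 0.251 m.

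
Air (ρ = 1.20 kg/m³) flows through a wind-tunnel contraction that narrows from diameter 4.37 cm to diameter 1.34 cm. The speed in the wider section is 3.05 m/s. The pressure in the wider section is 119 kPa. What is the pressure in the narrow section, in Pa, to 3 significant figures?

118000 Pa

Continuity gives A₁v₁ = A₂v₂, so v₂ = (15.0 cm²)/(1.41 cm²) × 3.05 m/s = 32.4 m/s.
Bernoulli (h₁ = h₂): P₁ − P₂ = ½ρ(v₂² − v₁²).
P₂ = P₁ − ½ρ(v₂² − v₁²) = 119000 − ½·1.20·(32.4² − 3.05²) = 119000 − 626 = 118000 Pa.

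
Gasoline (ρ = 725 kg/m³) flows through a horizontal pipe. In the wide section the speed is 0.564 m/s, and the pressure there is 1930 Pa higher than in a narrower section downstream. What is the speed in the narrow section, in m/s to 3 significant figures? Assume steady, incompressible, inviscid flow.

Along the level pipe P + ½ρv² is conserved, hence v₂² = v₁² + 2(P₁ − P₂)/ρ.
v₂ = √(0.564² + 2·1930/725) = √(0.318 + 5.32) = 2.38 m/s.

2.38 m/s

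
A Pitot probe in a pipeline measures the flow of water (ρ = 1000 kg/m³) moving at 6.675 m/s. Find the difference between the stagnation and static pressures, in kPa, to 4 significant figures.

ΔP ≈ 22.28 kPa

Bernoulli between the free stream and the stagnation point: ½ρv² = P_stag − P_static.
ΔP = ½·1000·6.675² = 22280 Pa.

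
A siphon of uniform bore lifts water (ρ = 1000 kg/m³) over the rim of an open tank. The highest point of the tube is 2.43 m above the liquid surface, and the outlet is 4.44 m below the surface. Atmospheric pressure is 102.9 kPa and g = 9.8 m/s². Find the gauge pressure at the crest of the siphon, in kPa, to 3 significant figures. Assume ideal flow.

P_gauge ≈ -67.3 kPa

From the surface to the outlet (both open to atmosphere, surface at rest): v = √(2g·h_out) = √(2·9.8·4.44) = 9.33 m/s.
The bore is uniform, so the speed at the crest is the same v. Bernoulli surface→crest: P_atm = P_top + ½ρv² + ρg·h_top.
P_top = 102900 − ½·1000·9.33² − 1000·9.8·2.43 = 35600 Pa. So P_gauge = P_top − P_atm = -67300 Pa.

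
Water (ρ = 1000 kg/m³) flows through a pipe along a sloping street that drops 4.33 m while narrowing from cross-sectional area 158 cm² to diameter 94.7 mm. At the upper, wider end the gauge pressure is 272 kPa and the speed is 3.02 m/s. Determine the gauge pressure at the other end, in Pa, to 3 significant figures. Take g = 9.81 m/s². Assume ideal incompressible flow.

By continuity, v₂ = v₁·A₁/A₂ = 3.02·(158/70.4) = 6.77 m/s.
Applying Bernoulli between the two ends and solving for P₂: P₂ = P₁ + ½ρ(v₁² − v₂²) − ρgΔh.
P₂ = 272000 + ½·1000·(3.02² − 6.77²) − 1000·9.81·(−4.33) = 272000 + (-18400) − (-42500) = 296000 Pa.

296000 Pa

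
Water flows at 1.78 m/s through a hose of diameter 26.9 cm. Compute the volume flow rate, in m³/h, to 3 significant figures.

Q ≈ 364 m³/h

Q = A·v = 0.0568 m² × 1.78 m/s = 0.101 m³/s.
Converting: 0.101 m³/s × 3600 = 364 m³/h.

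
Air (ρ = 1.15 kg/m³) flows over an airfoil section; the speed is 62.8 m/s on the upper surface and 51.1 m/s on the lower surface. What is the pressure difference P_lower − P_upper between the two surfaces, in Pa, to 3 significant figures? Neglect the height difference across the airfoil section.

The pressure is lower where the speed is higher: ΔP = ½ρ(v_up² − v_low²).
ΔP = ½·1.15·(62.8² − 51.1²) = 766 Pa.

ΔP = 766 Pa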